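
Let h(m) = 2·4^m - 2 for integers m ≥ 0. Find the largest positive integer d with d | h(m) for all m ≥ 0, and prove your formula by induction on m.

d = 6

Computing the first values: h(0) = 0 and h(1) = 6; gcd(0, 6) = 6, so d ≤ 6.
We prove 6 | 2·4^m - 2 for all m ≥ 0 by induction on m.
When m = 0: h(0) = 0 = 6·(0), so 6 | h(0).
Suppose the result is true for m = k, i.e. 6 | h(k). Then
h(k+1) = 2·4^(k+1) - 2 = 4·(2·4^k - 2) + 6 = 4·h(k) + 6. The first term is divisible by 6 by the inductive hypothesis, and 6 is divisible by 6. Hence 6 | h(k+1).
By induction, the statement is established for all m ≥ 0.
Therefore the largest such d is 6.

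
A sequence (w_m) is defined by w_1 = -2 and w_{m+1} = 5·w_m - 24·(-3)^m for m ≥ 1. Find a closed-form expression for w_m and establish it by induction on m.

w_m = -(-3)^(m + 1) + 7·5^(m - 1)

Computing the first terms: w_1 = -2, w_2 = 62, w_3 = 94. This suggests w_m = -(-3)^(m + 1) + 7·5^(m - 1).
Base case (m = 1): the formula gives -2 = -2 = w_1.
For the inductive step, assume it holds for an arbitrary i ≥ 1, so w_i = -(-3)^(i + 1) + 7·5^(i - 1).
Then w_{i+1} = 5·w_i - 24·(-3)^i = 5·(-(-3)^(i + 1) + 7·5^(i - 1)) - 24·(-3)^i = -(-3)^(i + 2) + 7·5^i = -(-3)^((i+1) + 1) + 7·5^((i+1) - 1),
which is the claimed formula at m = i+1.
By the principle of mathematical induction, the result holds for all m ≥ 1.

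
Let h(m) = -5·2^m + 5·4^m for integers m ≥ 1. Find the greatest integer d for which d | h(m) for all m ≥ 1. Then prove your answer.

Computing the first values: h(1) = 10 and h(2) = 60; gcd(10, 60) = 10, so d ≤ 10.
We prove 10 | -5·2^m + 5·4^m for all m ≥ 1 by induction on m.
Base step (m = 1): h(1) = 10 = 10·(1), so 10 | h(1).
Inductive step: suppose the statement holds for some p ≥ 1, i.e. 10 | h(p). Then
h(p+1) − 4·h(p) = (-5·2^(p+1) + 5·4^(p+1)) − 4·(-5·2^p + 5·4^p) = (-5)·2^p·(2 − 4) = (10)·2^p. Since 10 | h(p) by the inductive hypothesis, 10 | 4·h(p); and 10 | 10 since 10 = 10·1. Therefore 10 | h(p+1).
By the principle of mathematical induction, the result holds for all m ≥ 1.
Therefore the largest such d is 10.

d = 10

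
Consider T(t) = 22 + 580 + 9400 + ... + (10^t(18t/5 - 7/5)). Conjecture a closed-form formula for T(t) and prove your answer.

We claim T(t) = 2·10^t(2t - 1) + 2 for all t ≥ 1.
Base case (t = 1): T(1) = 22, and the closed form gives 22. They agree.
Inductive step: assume the claim holds for t = m, so T(m) = 2·10^m(2m - 1) + 2.
Then T(m+1) = T(m) + (10^m(36m + 22)) = (2·10^m(2m - 1) + 2) + (10^m(36m + 22)).
Simplifying, T(m+1) = 40·10^m·m + 20·10^m + 2 = 2·10^(m+1)(2(m+1) - 1) + 2,
which is the closed form with t = m+1.
By induction, the statement is established for all t ≥ 1.

T(t) = 2·10^t(2t - 1) + 2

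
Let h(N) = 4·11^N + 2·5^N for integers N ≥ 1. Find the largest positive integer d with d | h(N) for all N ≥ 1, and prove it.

d = 6

Computing the first values: h(1) = 54 and h(2) = 534; gcd(54, 534) = 6, so d ≤ 6.
We prove 6 | 4·11^N + 2·5^N for all N ≥ 1 by induction on N.
When N = 1: h(1) = 54 = 6·(9), so 6 | h(1).
For the inductive step, assume it holds for an arbitrary j ≥ 1, i.e. 6 | h(j). Then
h(j+1) − 11·h(j) = (4·11^(j+1) + 2·5^(j+1)) − 11·(4·11^j + 2·5^j) = (2)·5^j·(5 − 11) = (-12)·5^j. Since 6 | h(j) by the inductive hypothesis, 6 | 11·h(j); and 6 | -12 since -12 = 6·-2. Therefore 6 | h(j+1).
Hence, by induction on N, the claim holds for every N ≥ 1.
Therefore the largest such d is 6.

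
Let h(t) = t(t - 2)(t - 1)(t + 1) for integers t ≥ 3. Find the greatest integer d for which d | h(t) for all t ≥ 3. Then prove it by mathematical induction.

Computing the first values: h(3) = 24 and h(4) = 120; gcd(24, 120) = 24, so d ≤ 24.
We prove 24 | t(t - 2)(t - 1)(t + 1) for all t ≥ 3 by induction on t.
For the base case t = 3: h(3) = 24 = 24·(1), so 24 | h(3).
Inductive step: suppose the statement holds for some k ≥ 3, i.e. 24 | h(k). Then
h(k+1) − h(k) = (k-1)·k·(k+1)·(k+2) − (k-2)·(k-1)·k·(k+1) = (k-1)·k·(k+1)·[(k+2) − (k-2)] = 4·(k-1)·k·(k+1). The product of 3 consecutive integers is divisible by (3)! = 6, so h(k+1) − h(k) is divisible by 4·6 = 24. By the inductive hypothesis 24 | h(k), hence 24 | h(k+1).
By the principle of mathematical induction, the result holds for all t ≥ 3.
Therefore the largest such d is 24.

d = 24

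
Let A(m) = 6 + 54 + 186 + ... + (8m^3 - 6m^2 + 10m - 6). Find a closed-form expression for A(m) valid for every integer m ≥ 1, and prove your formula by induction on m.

We claim A(m) = 2m(m^3 + m^2 + 2m - 1) for all m ≥ 1.
When m = 1: A(1) = 6, and the closed form gives 6. They agree.
Suppose the result is true for m = r, so A(r) = 2r(r^3 + r^2 + 2r - 1).
Then A(r+1) = A(r) + (8r^3 + 18r^2 + 22r + 6) = (2r(r^3 + r^2 + 2r - 1)) + (8r^3 + 18r^2 + 22r + 6).
Simplifying, A(r+1) = 2(r + 1)(r^3 + 4r^2 + 7r + 3) = 2(r+1)((r+1)^3 + (r+1)^2 + 2(r+1) - 1),
which is the closed form with m = r+1.
By the principle of mathematical induction, the result holds for all m ≥ 1.

A(m) = 2m(m^3 + m^2 + 2m - 1)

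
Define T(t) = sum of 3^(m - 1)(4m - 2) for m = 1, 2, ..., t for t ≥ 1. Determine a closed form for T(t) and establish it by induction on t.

We claim T(t) = 2·3^t(t - 1) + 2 for all t ≥ 1.
Base case (t = 1): T(1) = 2, and the closed form gives 2. They agree.
Inductive step: assume the claim holds for t = m, so T(m) = 2·3^m(m - 1) + 2.
Then T(m+1) = T(m) + (3^m(4m + 2)) = (2·3^m(m - 1) + 2) + (3^m(4m + 2)).
Simplifying, T(m+1) = 6·3^m·m + 2 = 2·3^(m+1)((m+1) - 1) + 2,
which is the closed form with t = m+1.
This completes the induction.

T(t) = 2·3^t(t - 1) + 2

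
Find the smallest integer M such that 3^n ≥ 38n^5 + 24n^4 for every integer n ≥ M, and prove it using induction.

M = 16

At n = 15: 14348907 < 30071250, so the inequality fails and M ≥ 16. We prove 3^n ≥ 38n^5 + 24n^4 for all n ≥ 16.
Base step (n = 16): 3^n = 43046721 and 38n^5 + 24n^4 = 41418752, so 43046721 ≥ 41418752.
For the inductive step, assume it holds for an arbitrary r ≥ 16, so 3^r ≥ 38r^5 + 24r^4.
Then 3^(r + 1) = 3·(3^r) ≥ 3·(38r^5 + 24r^4).
Also, for r ≥ 16 we have 3·(38r^5 + 24r^4) ≥ 38(r+1)^5 + 24(r+1)^4, since 3·(38r^5 + 24r^4) − (38(r+1)^5 + 24(r+1)^4) = 76r^5 - 142r^4 - 476r^3 - 524r^2 - 286r - 62, which is nonnegative for all r ≥ 16.
Combining, 3^(r + 1) ≥ 38(r+1)^5 + 24(r+1)^4.
By induction, the statement is established for all n ≥ 16.
Hence the smallest such M is 16.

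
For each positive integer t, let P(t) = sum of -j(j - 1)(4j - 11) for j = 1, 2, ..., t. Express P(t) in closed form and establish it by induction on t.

We claim P(t) = -t(t - 3)(t - 1)(t + 1) for all t ≥ 1.
Base case (t = 1): P(1) = 0, and the closed form gives 0. They agree.
Inductive step: assume the claim holds for t = j, so P(j) = j(-j^3 + 3j^2 + j - 3).
Then P(j+1) = P(j) + (-j(j + 1)(4j - 7)) = (j(-j^3 + 3j^2 + j - 3)) + (-j(j + 1)(4j - 7)).
Simplifying, P(j+1) = -j(j - 2)(j + 1)(j + 2) = -(j+1)((j+1) - 3)((j+1) - 1)((j+1) + 1),
which is the closed form with t = j+1.
This completes the induction.

P(t) = -t(t - 3)(t - 1)(t + 1)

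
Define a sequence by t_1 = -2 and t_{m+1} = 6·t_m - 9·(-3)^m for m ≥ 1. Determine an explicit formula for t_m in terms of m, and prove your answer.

Computing the first terms: t_1 = -2, t_2 = 15, t_3 = 9. This suggests t_m = (-3)^m + 6^(m - 1).
Base step (m = 1): the formula gives -2 = -2 = t_1.
Inductive step: suppose the statement holds for some r ≥ 1, so t_r = (-3)^r + 6^(r - 1).
Then t_{r+1} = 6·t_r - 9·(-3)^r = 6·((-3)^r + 6^(r - 1)) - 9·(-3)^r = (-3)^(r + 1) + 6^r = (-3)^(r+1) + 6^((r+1) - 1),
which is the claimed formula at m = r+1.
By the principle of mathematical induction, the result holds for all m ≥ 1.

t_m = (-3)^m + 6^(m - 1)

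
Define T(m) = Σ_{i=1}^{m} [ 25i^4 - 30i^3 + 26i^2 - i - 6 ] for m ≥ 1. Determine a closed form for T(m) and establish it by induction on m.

T(m) = m(m^2 + 1)(5m^2 + 5m - 3)

We claim T(m) = m(m^2 + 1)(5m^2 + 5m - 3) for all m ≥ 1.
When m = 1: T(1) = 14, and the closed form gives 14. They agree.
Suppose the result is true for m = i, so T(i) = i(5i^4 + 5i^3 + 2i^2 + 5i - 3).
Then T(i+1) = T(i) + (25i^4 + 70i^3 + 86i^2 + 61i + 14) = (i(5i^4 + 5i^3 + 2i^2 + 5i - 3)) + (25i^4 + 70i^3 + 86i^2 + 61i + 14).
Simplifying, T(i+1) = (i + 1)(i^2 + 2i + 2)(5i^2 + 15i + 7) = (i+1)((i+1)^2 + 1)(5(i+1)^2 + 5(i+1) - 3),
which is the closed form with m = i+1.
Hence, by induction on m, the claim holds for every m ≥ 1.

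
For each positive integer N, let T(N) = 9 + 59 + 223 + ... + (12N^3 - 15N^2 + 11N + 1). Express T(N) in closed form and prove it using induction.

We claim T(N) = N(3N^3 + N^2 + N + 4) for all N ≥ 1.
For the base case N = 1: T(1) = 9, and the closed form gives 9. They agree.
For the inductive step, assume it holds for an arbitrary r ≥ 1, so T(r) = r(3r^3 + r^2 + r + 4).
Then T(r+1) = T(r) + (12r^3 + 21r^2 + 17r + 9) = (r(3r^3 + r^2 + r + 4)) + (12r^3 + 21r^2 + 17r + 9).
Simplifying, T(r+1) = (r + 1)(3r^3 + 10r^2 + 12r + 9) = (r+1)(3(r+1)^3 + (r+1)^2 + (r+1) + 4),
which is the closed form with N = r+1.
By the principle of mathematical induction, the result holds for all N ≥ 1.

T(N) = N(3N^3 + N^2 + N + 4)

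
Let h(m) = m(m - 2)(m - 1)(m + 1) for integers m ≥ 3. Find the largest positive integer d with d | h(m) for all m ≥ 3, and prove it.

Computing the first values: h(3) = 24 and h(4) = 120; gcd(24, 120) = 24, so d ≤ 24.
We prove 24 | m(m - 2)(m - 1)(m + 1) for all m ≥ 3 by induction on m.
For the base case m = 3: h(3) = 24 = 24·(1), so 24 | h(3).
Inductive step: suppose the statement holds for some k ≥ 3, i.e. 24 | h(k). Then
h(k+1) − h(k) = (k-1)·k·(k+1)·(k+2) − (k-2)·(k-1)·k·(k+1) = (k-1)·k·(k+1)·[(k+2) − (k-2)] = 4·(k-1)·k·(k+1). The product of 3 consecutive integers is divisible by (3)! = 6, so h(k+1) − h(k) is divisible by 4·6 = 24. By the inductive hypothesis 24 | h(k), hence 24 | h(k+1).
By induction, the statement is established for all m ≥ 3.
Therefore the largest such d is 24.

d = 24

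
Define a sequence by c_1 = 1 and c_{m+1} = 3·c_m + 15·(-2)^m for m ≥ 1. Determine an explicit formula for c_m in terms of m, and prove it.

c_m = -3(-2)^m - 5·3^(m - 1)

Computing the first terms: c_1 = 1, c_2 = -27, c_3 = -21. This suggests c_m = -3(-2)^m - 5·3^(m - 1).
For the base case m = 1: the formula gives 1 = 1 = c_1.
Suppose the result is true for m = i, so c_i = -3(-2)^i - 5·3^(i - 1).
Then c_{i+1} = 3·c_i + 15·(-2)^i = 3·(-3(-2)^i - 5·3^(i - 1)) + 15·(-2)^i = -3(-2)^(i + 1) - 5·3^i = -3(-2)^(i+1) - 5·3^((i+1) - 1),
which is the claimed formula at m = i+1.
Hence, by induction on m, the claim holds for every m ≥ 1.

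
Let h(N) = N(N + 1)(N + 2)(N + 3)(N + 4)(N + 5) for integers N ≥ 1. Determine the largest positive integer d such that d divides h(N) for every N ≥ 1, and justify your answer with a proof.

d = 720

Computing the first values: h(1) = 720 and h(2) = 5040; gcd(720, 5040) = 720, so d ≤ 720.
We prove 720 | N(N + 1)(N + 2)(N + 3)(N + 4)(N + 5) for all N ≥ 1 by induction on N.
Base step (N = 1): h(1) = 720 = 720·(1), so 720 | h(1).
Inductive step: suppose the statement holds for some r ≥ 1, i.e. 720 | h(r). Then
h(r+1) − h(r) = (r+1)·(r+2)·(r+3)·(r+4)·(r+5)·(r+6) − r·(r+1)·(r+2)·(r+3)·(r+4)·(r+5) = (r+1)·(r+2)·(r+3)·(r+4)·(r+5)·[(r+6) − r] = 6·(r+1)·(r+2)·(r+3)·(r+4)·(r+5). The product of 5 consecutive integers is divisible by (5)! = 120, so h(r+1) − h(r) is divisible by 6·120 = 720. By the inductive hypothesis 720 | h(r), hence 720 | h(r+1).
This completes the induction.
Therefore the largest such d is 720.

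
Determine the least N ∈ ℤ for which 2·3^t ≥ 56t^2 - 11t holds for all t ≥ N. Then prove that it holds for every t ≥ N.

At t = 6: 1458 < 1950, so the inequality fails and N ≥ 7. We prove 2·3^t ≥ 56t^2 - 11t for all t ≥ 7.
Base case (t = 7): 2·3^t = 4374 and 56t^2 - 11t = 2667, so 4374 ≥ 2667.
For the inductive step, assume it holds for an arbitrary j ≥ 7, so 2·3^j ≥ 56j^2 - 11j.
Then 2·3^(j + 1) = 3·(2·3^j) ≥ 3·(56j^2 - 11j).
Also, for j ≥ 7 we have 3·(56j^2 - 11j) ≥ 56(j+1)^2 - 11(j+1), since 3·(56j^2 - 11j) − (56(j+1)^2 - 11(j+1)) = 112j^2 - 134j - 45, which is nonnegative for all j ≥ 7.
Combining, 2·3^(j + 1) ≥ 56(j+1)^2 - 11(j+1).
This completes the induction.
Hence the smallest such N is 7.

N = 7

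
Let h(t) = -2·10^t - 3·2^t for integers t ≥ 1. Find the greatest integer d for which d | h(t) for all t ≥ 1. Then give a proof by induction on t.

Computing the first values: h(1) = -26 and h(2) = -212; gcd(-26, -212) = 2, so d ≤ 2.
We prove 2 | -2·10^t - 3·2^t for all t ≥ 1 by induction on t.
Base case (t = 1): h(1) = -26 = 2·(-13), so 2 | h(1).
Suppose the result is true for t = k, i.e. 2 | h(k). Then
h(k+1) − 10·h(k) = (-2·10^(k+1) - 3·2^(k+1)) − 10·(-2·10^k - 3·2^k) = (-3)·2^k·(2 − 10) = (24)·2^k. Since 2 | h(k) by the inductive hypothesis, 2 | 10·h(k); and 2 | 24 since 24 = 2·12. Therefore 2 | h(k+1).
By induction, the statement is established for all t ≥ 1.
Therefore the largest such d is 2.

d = 2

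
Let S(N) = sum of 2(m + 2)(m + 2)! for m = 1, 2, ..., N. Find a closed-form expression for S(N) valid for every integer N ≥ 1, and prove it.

S(N) = 2(N + 3)! - 12

We claim S(N) = 2(N + 3)! - 12 for all N ≥ 1.
Base step (N = 1): S(1) = 36, and the closed form gives 36. They agree.
Inductive step: assume the claim holds for N = m, so S(m) = 2(m + 3)! - 12.
Then S(m+1) = S(m) + (2(m + 3)(m + 3)!) = (2(m + 3)! - 12) + (2(m + 3)(m + 3)!).
Simplifying, S(m+1) = 2((m+1) + 3)! - 12,
which is the closed form with N = m+1.
Hence, by induction on N, the claim holds for every N ≥ 1.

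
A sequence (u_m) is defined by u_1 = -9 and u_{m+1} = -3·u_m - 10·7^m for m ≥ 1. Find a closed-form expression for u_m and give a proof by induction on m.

Computing the first terms: u_1 = -9, u_2 = -43, u_3 = -361. This suggests u_m = -2(-3)^(m - 1) - 7^m.
Base step (m = 1): the formula gives -9 = -9 = u_1.
Inductive step: assume the claim holds for m = i, so u_i = -2(-3)^(i - 1) - 7^i.
Then u_{i+1} = -3·u_i - 10·7^i = -3·(-2(-3)^(i - 1) - 7^i) - 10·7^i = -2(-3)^i - 7^(i + 1) = -2(-3)^((i+1) - 1) - 7^(i+1),
which is the claimed formula at m = i+1.
This completes the induction.

u_m = -2(-3)^(m - 1) - 7^m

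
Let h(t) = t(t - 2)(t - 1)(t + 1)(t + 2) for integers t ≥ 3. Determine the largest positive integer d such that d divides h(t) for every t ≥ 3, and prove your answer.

Computing the first values: h(3) = 120 and h(4) = 720; gcd(120, 720) = 120, so d ≤ 120.
We prove 120 | t(t - 2)(t - 1)(t + 1)(t + 2) for all t ≥ 3 by induction on t.
When t = 3: h(3) = 120 = 120·(1), so 120 | h(3).
Inductive step: suppose the statement holds for some k ≥ 3, i.e. 120 | h(k). Then
h(k+1) − h(k) = (k-1)·k·(k+1)·(k+2)·(k+3) − (k-2)·(k-1)·k·(k+1)·(k+2) = (k-1)·k·(k+1)·(k+2)·[(k+3) − (k-2)] = 5·(k-1)·k·(k+1)·(k+2). The product of 4 consecutive integers is divisible by (4)! = 24, so h(k+1) − h(k) is divisible by 5·24 = 120. By the inductive hypothesis 120 | h(k), hence 120 | h(k+1).
By the principle of mathematical induction, the result holds for all t ≥ 3.
Therefore the largest such d is 120.

d = 120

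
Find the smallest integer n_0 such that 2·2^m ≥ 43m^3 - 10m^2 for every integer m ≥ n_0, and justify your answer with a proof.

At m = 16: 131072 < 173568, so the inequality fails and n_0 ≥ 17. We prove 2·2^m ≥ 43m^3 - 10m^2 for all m ≥ 17.
When m = 17: 2·2^m = 262144 and 43m^3 - 10m^2 = 208369, so 262144 ≥ 208369.
For the inductive step, assume it holds for an arbitrary j ≥ 17, so 2·2^j ≥ 43j^3 - 10j^2.
Then 2·2^(j + 1) = 2·(2·2^j) ≥ 2·(43j^3 - 10j^2).
Also, for j ≥ 17 we have 2·(43j^3 - 10j^2) ≥ 43(j+1)^3 - 10(j+1)^2, since 2·(43j^3 - 10j^2) − (43(j+1)^3 - 10(j+1)^2) = 43j^3 - 139j^2 - 109j - 33, which is nonnegative for all j ≥ 17.
Combining, 2·2^(j + 1) ≥ 43(j+1)^3 - 10(j+1)^2.
By the principle of mathematical induction, the result holds for all m ≥ 17.
Hence the smallest such n_0 is 17.

n_0 = 17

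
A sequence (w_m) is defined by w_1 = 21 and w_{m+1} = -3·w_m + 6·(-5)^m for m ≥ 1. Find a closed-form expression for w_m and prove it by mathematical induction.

Computing the first terms: w_1 = 21, w_2 = -93, w_3 = 429. This suggests w_m = -2(-3)^m - 3(-5)^m.
Base case (m = 1): the formula gives 21 = 21 = w_1.
Suppose the result is true for m = i, so w_i = -2(-3)^i - 3(-5)^i.
Then w_{i+1} = -3·w_i + 6·(-5)^i = -3·(-2(-3)^i - 3(-5)^i) + 6·(-5)^i = -2(-3)^(i + 1) - 3(-5)^(i + 1),
which is the claimed formula at m = i+1.
By induction, the statement is established for all m ≥ 1.

w_m = -2(-3)^m - 3(-5)^m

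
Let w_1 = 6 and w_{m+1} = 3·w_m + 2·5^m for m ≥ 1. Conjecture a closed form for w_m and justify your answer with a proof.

Computing the first terms: w_1 = 6, w_2 = 28, w_3 = 134. This suggests w_m = 3^(m - 1) + 5^m.
Base case (m = 1): the formula gives 6 = 6 = w_1.
For the inductive step, assume it holds for an arbitrary r ≥ 1, so w_r = 3^(r - 1) + 5^r.
Then w_{r+1} = 3·w_r + 2·5^r = 3·(3^(r - 1) + 5^r) + 2·5^r = 3^r + 5^(r + 1) = 3^((r+1) - 1) + 5^(r+1),
which is the claimed formula at m = r+1.
Hence, by induction on m, the claim holds for every m ≥ 1.

w_m = 3^(m - 1) + 5^m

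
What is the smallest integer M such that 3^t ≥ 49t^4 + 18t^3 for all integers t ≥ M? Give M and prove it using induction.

At t = 12: 531441 < 1047168, so the inequality fails and M ≥ 13. We prove 3^t ≥ 49t^4 + 18t^3 for all t ≥ 13.
Base case (t = 13): 3^t = 1594323 and 49t^4 + 18t^3 = 1439035, so 1594323 ≥ 1439035.
For the inductive step, assume it holds for an arbitrary j ≥ 13, so 3^j ≥ 49j^4 + 18j^3.
Then 3^(j + 1) = 3·(3^j) ≥ 3·(49j^4 + 18j^3).
Also, for j ≥ 13 we have 3·(49j^4 + 18j^3) ≥ 49(j+1)^4 + 18(j+1)^3, since 3·(49j^4 + 18j^3) − (49(j+1)^4 + 18(j+1)^3) = 98j^4 - 160j^3 - 348j^2 - 250j - 67, which is nonnegative for all j ≥ 13.
Combining, 3^(j + 1) ≥ 49(j+1)^4 + 18(j+1)^3.
By induction, the statement is established for all t ≥ 13.
Hence the smallest such M is 13.

M = 13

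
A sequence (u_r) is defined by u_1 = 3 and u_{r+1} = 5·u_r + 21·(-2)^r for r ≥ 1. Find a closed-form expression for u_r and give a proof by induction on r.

Computing the first terms: u_1 = 3, u_2 = -27, u_3 = -51. This suggests u_r = -3(-2)^r - 3·5^(r - 1).
Base case (r = 1): the formula gives 3 = 3 = u_1.
Inductive step: suppose the statement holds for some k ≥ 1, so u_k = -3(-2)^k - 3·5^(k - 1).
Then u_{k+1} = 5·u_k + 21·(-2)^k = 5·(-3(-2)^k - 3·5^(k - 1)) + 21·(-2)^k = -3(-2)^(k + 1) - 3·5^k = -3(-2)^(k+1) - 3·5^((k+1) - 1),
which is the claimed formula at r = k+1.
By the principle of mathematical induction, the result holds for all r ≥ 1.

u_r = -3(-2)^r - 3·5^(r - 1)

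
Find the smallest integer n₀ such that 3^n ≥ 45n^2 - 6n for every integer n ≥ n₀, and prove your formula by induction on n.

n₀ = 7

At n = 6: 729 < 1584, so the inequality fails and n₀ ≥ 7. We prove 3^n ≥ 45n^2 - 6n for all n ≥ 7.
Base step (n = 7): 3^n = 2187 and 45n^2 - 6n = 2163, so 2187 ≥ 2163.
For the inductive step, assume it holds for an arbitrary p ≥ 7, so 3^p ≥ 45p^2 - 6p.
Then 3^(p + 1) = 3·(3^p) ≥ 3·(45p^2 - 6p).
Also, for p ≥ 7 we have 3·(45p^2 - 6p) ≥ 45(p+1)^2 - 6(p+1), since 3·(45p^2 - 6p) − (45(p+1)^2 - 6(p+1)) = 90p^2 - 102p - 39, which is nonnegative for all p ≥ 7.
Combining, 3^(p + 1) ≥ 45(p+1)^2 - 6(p+1).
Hence, by induction on n, the claim holds for every n ≥ 7.
Hence the smallest such n₀ is 7.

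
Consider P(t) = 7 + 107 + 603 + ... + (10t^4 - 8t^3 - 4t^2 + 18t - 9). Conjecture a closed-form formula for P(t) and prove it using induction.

We claim P(t) = t(2t^4 + 3t^3 - 2t^2 + 5t - 1) for all t ≥ 1.
When t = 1: P(1) = 7, and the closed form gives 7. They agree.
For the inductive step, assume it holds for an arbitrary k ≥ 1, so P(k) = k(2k^4 + 3k^3 - 2k^2 + 5k - 1).
Then P(k+1) = P(k) + (10k^4 + 32k^3 + 32k^2 + 26k + 7) = (k(2k^4 + 3k^3 - 2k^2 + 5k - 1)) + (10k^4 + 32k^3 + 32k^2 + 26k + 7).
Simplifying, P(k+1) = (k + 1)(2k^4 + 11k^3 + 19k^2 + 18k + 7) = (k+1)(2(k+1)^4 + 3(k+1)^3 - 2(k+1)^2 + 5(k+1) - 1),
which is the closed form with t = k+1.
By induction, the statement is established for all t ≥ 1.

P(t) = t(2t^4 + 3t^3 - 2t^2 + 5t - 1)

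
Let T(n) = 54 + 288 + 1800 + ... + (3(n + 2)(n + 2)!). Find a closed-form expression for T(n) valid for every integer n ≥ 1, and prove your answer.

We claim T(n) = 3(n + 3)! - 18 for all n ≥ 1.
Base case (n = 1): T(1) = 54, and the closed form gives 54. They agree.
Inductive step: suppose the statement holds for some i ≥ 1, so T(i) = 3(i + 3)! - 18.
Then T(i+1) = T(i) + (3(i + 3)(i + 3)!) = (3(i + 3)! - 18) + (3(i + 3)(i + 3)!).
Simplifying, T(i+1) = 3((i+1) + 3)! - 18,
which is the closed form with n = i+1.
This completes the induction.

T(n) = 3(n + 3)! - 18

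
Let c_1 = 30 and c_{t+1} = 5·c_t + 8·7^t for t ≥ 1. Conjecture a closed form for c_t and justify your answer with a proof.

c_t = 2·5^(t - 1) + 4·7^t

Computing the first terms: c_1 = 30, c_2 = 206, c_3 = 1422. This suggests c_t = 2·5^(t - 1) + 4·7^t.
When t = 1: the formula gives 30 = 30 = c_1.
Suppose the result is true for t = k, so c_k = 2·5^(k - 1) + 4·7^k.
Then c_{k+1} = 5·c_k + 8·7^k = 5·(2·5^(k - 1) + 4·7^k) + 8·7^k = 2·5^k + 4·7^(k + 1) = 2·5^((k+1) - 1) + 4·7^(k+1),
which is the claimed formula at t = k+1.
This completes the induction.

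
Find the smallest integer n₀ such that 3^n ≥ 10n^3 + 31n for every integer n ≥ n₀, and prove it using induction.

n₀ = 8

At n = 7: 2187 < 3647, so the inequality fails and n₀ ≥ 8. We prove 3^n ≥ 10n^3 + 31n for all n ≥ 8.
When n = 8: 3^n = 6561 and 10n^3 + 31n = 5368, so 6561 ≥ 5368.
Suppose the result is true for n = k, so 3^k ≥ 10k^3 + 31k.
Then 3^(k + 1) = 3·(3^k) ≥ 3·(10k^3 + 31k).
Also, for k ≥ 8 we have 3·(10k^3 + 31k) ≥ 10(k+1)^3 + 31(k+1), since 3·(10k^3 + 31k) − (10(k+1)^3 + 31(k+1)) = 20k^3 - 30k^2 + 32k - 41, which is nonnegative for all k ≥ 8.
Combining, 3^(k + 1) ≥ 10(k+1)^3 + 31(k+1).
By the principle of mathematical induction, the result holds for all n ≥ 8.
Hence the smallest such n₀ is 8.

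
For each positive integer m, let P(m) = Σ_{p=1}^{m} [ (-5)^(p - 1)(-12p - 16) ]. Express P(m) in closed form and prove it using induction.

We claim P(m) = (-5)^m(2m + 3) - 3 for all m ≥ 1.
For the base case m = 1: P(1) = -28, and the closed form gives -28. They agree.
For the inductive step, assume it holds for an arbitrary p ≥ 1, so P(p) = (-5)^p(2p + 3) - 3.
Then P(p+1) = P(p) + ((-5)^p(-12p - 28)) = ((-5)^p(2p + 3) - 3) + ((-5)^p(-12p - 28)).
Simplifying, P(p+1) = -10(-5)^p·p - 25(-5)^p - 3 = (-5)^(p+1)(2(p+1) + 3) - 3,
which is the closed form with m = p+1.
Hence, by induction on m, the claim holds for every m ≥ 1.

P(m) = (-5)^m(2m + 3) - 3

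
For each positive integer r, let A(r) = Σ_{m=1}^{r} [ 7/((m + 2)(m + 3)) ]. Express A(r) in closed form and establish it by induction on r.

We claim A(r) = 7r/(3(r + 3)) for all r ≥ 1.
Base case (r = 1): A(1) = 7/12, and the closed form gives 7/12. They agree.
For the inductive step, assume it holds for an arbitrary m ≥ 1, so A(m) = 7m/(3(m + 3)).
Then A(m+1) = A(m) + (7/((m + 3)(m + 4))) = (7m/(3(m + 3))) + (7/((m + 3)(m + 4))).
Simplifying, A(m+1) = 7(m + 1)/(3(m + 4)) = 7(m+1)/(3((m+1) + 3)),
which is the closed form with r = m+1.
By induction, the statement is established for all r ≥ 1.

A(r) = 7r/(3(r + 3))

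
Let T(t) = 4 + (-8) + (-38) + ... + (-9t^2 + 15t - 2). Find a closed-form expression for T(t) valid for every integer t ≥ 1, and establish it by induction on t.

We claim T(t) = -t(3t^2 - 3t - 4) for all t ≥ 1.
For the base case t = 1: T(1) = 4, and the closed form gives 4. They agree.
Suppose the result is true for t = i, so T(i) = i(-3i^2 + 3i + 4).
Then T(i+1) = T(i) + (-9i^2 - 3i + 4) = (i(-3i^2 + 3i + 4)) + (-9i^2 - 3i + 4).
Simplifying, T(i+1) = -(i + 1)(3i^2 + 3i - 4) = -(i+1)(3(i+1)^2 - 3(i+1) - 4),
which is the closed form with t = i+1.
Hence, by induction on t, the claim holds for every t ≥ 1.

T(t) = -t(3t^2 - 3t - 4)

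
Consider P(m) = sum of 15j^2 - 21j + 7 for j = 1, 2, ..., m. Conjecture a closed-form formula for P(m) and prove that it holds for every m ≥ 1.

P(m) = m(5m^2 - 3m - 1)

We claim P(m) = m(5m^2 - 3m - 1) for all m ≥ 1.
When m = 1: P(1) = 1, and the closed form gives 1. They agree.
Inductive step: suppose the statement holds for some j ≥ 1, so P(j) = j(5j^2 - 3j - 1).
Then P(j+1) = P(j) + (15j^2 + 9j + 1) = (j(5j^2 - 3j - 1)) + (15j^2 + 9j + 1).
Simplifying, P(j+1) = (j + 1)(5j^2 + 7j + 1) = (j+1)(5(j+1)^2 - 3(j+1) - 1),
which is the closed form with m = j+1.
This completes the induction.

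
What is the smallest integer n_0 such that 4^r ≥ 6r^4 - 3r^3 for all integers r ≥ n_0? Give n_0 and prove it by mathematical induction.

At r = 6: 4096 < 7128, so the inequality fails and n_0 ≥ 7. We prove 4^r ≥ 6r^4 - 3r^3 for all r ≥ 7.
When r = 7: 4^r = 16384 and 6r^4 - 3r^3 = 13377, so 16384 ≥ 13377.
Suppose the result is true for r = m, so 4^m ≥ 6m^4 - 3m^3.
Then 4^(m + 1) = 4·(4^m) ≥ 4·(6m^4 - 3m^3).
Also, for m ≥ 7 we have 4·(6m^4 - 3m^3) ≥ 6(m+1)^4 - 3(m+1)^3, since 4·(6m^4 - 3m^3) − (6(m+1)^4 - 3(m+1)^3) = 18m^4 - 33m^3 - 27m^2 - 15m - 3, which is nonnegative for all m ≥ 7.
Combining, 4^(m + 1) ≥ 6(m+1)^4 - 3(m+1)^3.
Hence, by induction on r, the claim holds for every r ≥ 7.
Hence the smallest such n_0 is 7.

n_0 = 7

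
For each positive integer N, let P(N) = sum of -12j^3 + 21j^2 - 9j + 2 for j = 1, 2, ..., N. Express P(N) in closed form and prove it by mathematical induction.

We claim P(N) = -N(3N^3 - N^2 - 3N - 1) for all N ≥ 1.
Base case (N = 1): P(1) = 2, and the closed form gives 2. They agree.
Inductive step: suppose the statement holds for some j ≥ 1, so P(j) = j(-3j^3 + j^2 + 3j + 1).
Then P(j+1) = P(j) + (-12j^3 - 15j^2 - 3j + 2) = (j(-3j^3 + j^2 + 3j + 1)) + (-12j^3 - 15j^2 - 3j + 2).
Simplifying, P(j+1) = -(j + 1)(3j^3 + 8j^2 + 4j - 2) = -(j+1)(3(j+1)^3 - (j+1)^2 - 3(j+1) - 1),
which is the closed form with N = j+1.
By the principle of mathematical induction, the result holds for all N ≥ 1.

P(N) = -N(3N^3 - N^2 - 3N - 1)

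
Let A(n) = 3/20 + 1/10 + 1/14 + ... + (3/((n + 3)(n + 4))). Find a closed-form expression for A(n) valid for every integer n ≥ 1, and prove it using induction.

A(n) = 3n/(4(n + 4))

We claim A(n) = 3n/(4(n + 4)) for all n ≥ 1.
When n = 1: A(1) = 3/20, and the closed form gives 3/20. They agree.
Inductive step: suppose the statement holds for some k ≥ 1, so A(k) = 3k/(4(k + 4)).
Then A(k+1) = A(k) + (3/((k + 4)(k + 5))) = (3k/(4(k + 4))) + (3/((k + 4)(k + 5))).
Simplifying, A(k+1) = 3(k + 1)/(4(k + 5)) = 3(k+1)/(4((k+1) + 4)),
which is the closed form with n = k+1.
This completes the induction.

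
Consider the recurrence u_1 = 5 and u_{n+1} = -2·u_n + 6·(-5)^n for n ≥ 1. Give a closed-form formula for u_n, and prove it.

Computing the first terms: u_1 = 5, u_2 = -40, u_3 = 230. This suggests u_n = -5(-2)^(n - 1) - 2(-5)^n.
Base step (n = 1): the formula gives 5 = 5 = u_1.
Suppose the result is true for n = m, so u_m = -5(-2)^(m - 1) - 2(-5)^m.
Then u_{m+1} = -2·u_m + 6·(-5)^m = -2·(-5(-2)^(m - 1) - 2(-5)^m) + 6·(-5)^m = -5(-2)^m - 2(-5)^(m + 1) = -5(-2)^((m+1) - 1) - 2(-5)^(m+1),
which is the claimed formula at n = m+1.
Hence, by induction on n, the claim holds for every n ≥ 1.

u_n = -5(-2)^(n - 1) - 2(-5)^n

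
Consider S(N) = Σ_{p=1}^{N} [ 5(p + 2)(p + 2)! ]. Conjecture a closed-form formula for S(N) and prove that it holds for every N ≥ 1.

We claim S(N) = 5(N + 3)! - 30 for all N ≥ 1.
Base step (N = 1): S(1) = 90, and the closed form gives 90. They agree.
For the inductive step, assume it holds for an arbitrary p ≥ 1, so S(p) = 5(p + 3)! - 30.
Then S(p+1) = S(p) + (5(p + 3)(p + 3)!) = (5(p + 3)! - 30) + (5(p + 3)(p + 3)!).
Simplifying, S(p+1) = 5((p+1) + 3)! - 30,
which is the closed form with N = p+1.
Hence, by induction on N, the claim holds for every N ≥ 1.

S(N) = 5(N + 3)! - 30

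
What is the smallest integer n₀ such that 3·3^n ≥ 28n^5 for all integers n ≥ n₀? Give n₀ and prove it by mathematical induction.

At n = 14: 14348907 < 15059072, so the inequality fails and n₀ ≥ 15. We prove 3·3^n ≥ 28n^5 for all n ≥ 15.
When n = 15: 3·3^n = 43046721 and 28n^5 = 21262500, so 43046721 ≥ 21262500.
For the inductive step, assume it holds for an arbitrary j ≥ 15, so 3·3^j ≥ 28j^5.
Then 3·3^(j + 1) = 3·(3·3^j) ≥ 3·(28j^5).
Also, for j ≥ 15 we have 3·(28j^5) ≥ 28(j+1)^5, since 3 ≥ (1 + 1/j)^5 for all j ≥ 15.
Combining, 3·3^(j + 1) ≥ 28(j+1)^5.
Hence, by induction on n, the claim holds for every n ≥ 15.
Hence the smallest such n₀ is 15.

n₀ = 15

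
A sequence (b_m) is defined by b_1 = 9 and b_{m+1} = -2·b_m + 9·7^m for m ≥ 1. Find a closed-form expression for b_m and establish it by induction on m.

Computing the first terms: b_1 = 9, b_2 = 45, b_3 = 351. This suggests b_m = -(-2)^m + 7^m.
For the base case m = 1: the formula gives 9 = 9 = b_1.
Suppose the result is true for m = r, so b_r = -(-2)^r + 7^r.
Then b_{r+1} = -2·b_r + 9·7^r = -2·(-(-2)^r + 7^r) + 9·7^r = -(-2)^(r + 1) + 7^(r + 1),
which is the claimed formula at m = r+1.
By the principle of mathematical induction, the result holds for all m ≥ 1.

b_m = -(-2)^m + 7^m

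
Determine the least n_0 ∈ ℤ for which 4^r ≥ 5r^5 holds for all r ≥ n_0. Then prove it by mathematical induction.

At r = 9: 262144 < 295245, so the inequality fails and n_0 ≥ 10. We prove 4^r ≥ 5r^5 for all r ≥ 10.
Base step (r = 10): 4^r = 1048576 and 5r^5 = 500000, so 1048576 ≥ 500000.
Inductive step: suppose the statement holds for some k ≥ 10, so 4^k ≥ 5k^5.
Then 4^(k + 1) = 4·(4^k) ≥ 4·(5k^5).
Also, for k ≥ 10 we have 4·(5k^5) ≥ 5(k+1)^5, since 4 ≥ (1 + 1/k)^5 for all k ≥ 10.
Combining, 4^(k + 1) ≥ 5(k+1)^5.
This completes the induction.
Hence the smallest such n_0 is 10.

n_0 = 10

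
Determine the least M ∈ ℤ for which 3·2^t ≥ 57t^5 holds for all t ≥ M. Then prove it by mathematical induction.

At t = 28: 805306368 < 980990976, so the inequality fails and M ≥ 29. We prove 3·2^t ≥ 57t^5 for all t ≥ 29.
For the base case t = 29: 3·2^t = 1610612736 and 57t^5 = 1169135493, so 1610612736 ≥ 1169135493.
Suppose the result is true for t = r, so 3·2^r ≥ 57r^5.
Then 3·2^(r + 1) = 2·(3·2^r) ≥ 2·(57r^5).
Also, for r ≥ 29 we have 2·(57r^5) ≥ 57(r+1)^5, since 2 ≥ (1 + 1/r)^5 for all r ≥ 29.
Combining, 3·2^(r + 1) ≥ 57(r+1)^5.
By induction, the statement is established for all t ≥ 29.
Hence the smallest such M is 29.

M = 29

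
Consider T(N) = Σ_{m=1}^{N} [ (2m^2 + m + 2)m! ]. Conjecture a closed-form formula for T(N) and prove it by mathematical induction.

We claim T(N) = (2N + 1)(N + 1)! - 1 for all N ≥ 1.
Base case (N = 1): T(1) = 5, and the closed form gives 5. They agree.
For the inductive step, assume it holds for an arbitrary m ≥ 1, so T(m) = (2m + 1)(m + 1)! - 1.
Then T(m+1) = T(m) + ((2m^2 + 5m + 5)(m + 1)!) = ((2m + 1)(m + 1)! - 1) + ((2m^2 + 5m + 5)(m + 1)!).
Simplifying, T(m+1) = (2(m+1) + 1)((m+1) + 1)! - 1,
which is the closed form with N = m+1.
Hence, by induction on N, the claim holds for every N ≥ 1.

T(N) = (2N + 1)(N + 1)! - 1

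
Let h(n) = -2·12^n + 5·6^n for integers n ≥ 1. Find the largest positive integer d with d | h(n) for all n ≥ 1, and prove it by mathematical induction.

Computing the first values: h(1) = 6 and h(2) = -108; gcd(6, -108) = 6, so d ≤ 6.
We prove 6 | -2·12^n + 5·6^n for all n ≥ 1 by induction on n.
When n = 1: h(1) = 6 = 6·(1), so 6 | h(1).
Inductive step: suppose the statement holds for some r ≥ 1, i.e. 6 | h(r). Then
h(r+1) − 12·h(r) = (-2·12^(r+1) + 5·6^(r+1)) − 12·(-2·12^r + 5·6^r) = (5)·6^r·(6 − 12) = (-30)·6^r. Since 6 | h(r) by the inductive hypothesis, 6 | 12·h(r); and 6 | -30 since -30 = 6·-5. Therefore 6 | h(r+1).
Hence, by induction on n, the claim holds for every n ≥ 1.
Therefore the largest such d is 6.

d = 6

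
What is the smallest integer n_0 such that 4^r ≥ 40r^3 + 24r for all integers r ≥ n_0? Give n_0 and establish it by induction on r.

At r = 6: 4096 < 8784, so the inequality fails and n_0 ≥ 7. We prove 4^r ≥ 40r^3 + 24r for all r ≥ 7.
For the base case r = 7: 4^r = 16384 and 40r^3 + 24r = 13888, so 16384 ≥ 13888.
Inductive step: assume the claim holds for r = p, so 4^p ≥ 40p^3 + 24p.
Then 4^(p + 1) = 4·(4^p) ≥ 4·(40p^3 + 24p).
Also, for p ≥ 7 we have 4·(40p^3 + 24p) ≥ 40(p+1)^3 + 24(p+1), since 4·(40p^3 + 24p) − (40(p+1)^3 + 24(p+1)) = 120p^3 - 120p^2 - 48p - 64, which is nonnegative for all p ≥ 7.
Combining, 4^(p + 1) ≥ 40(p+1)^3 + 24(p+1).
By the principle of mathematical induction, the result holds for all r ≥ 7.
Hence the smallest such n_0 is 7.

n_0 = 7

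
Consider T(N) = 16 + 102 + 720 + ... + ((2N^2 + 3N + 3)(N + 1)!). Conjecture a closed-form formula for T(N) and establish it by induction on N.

We claim T(N) = (2N + 1)(N + 2)! - 2 for all N ≥ 1.
When N = 1: T(1) = 16, and the closed form gives 16. They agree.
Suppose the result is true for N = p, so T(p) = (2p + 1)(p + 2)! - 2.
Then T(p+1) = T(p) + ((2p^2 + 7p + 8)(p + 2)!) = ((2p + 1)(p + 2)! - 2) + ((2p^2 + 7p + 8)(p + 2)!).
Simplifying, T(p+1) = (2(p+1) + 1)((p+1) + 2)! - 2,
which is the closed form with N = p+1.
Hence, by induction on N, the claim holds for every N ≥ 1.

T(N) = (2N + 1)(N + 2)! - 2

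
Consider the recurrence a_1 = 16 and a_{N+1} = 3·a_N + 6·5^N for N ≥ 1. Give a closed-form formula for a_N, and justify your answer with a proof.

Computing the first terms: a_1 = 16, a_2 = 78, a_3 = 384. This suggests a_N = 3^(N - 1) + 3·5^N.
For the base case N = 1: the formula gives 16 = 16 = a_1.
Suppose the result is true for N = m, so a_m = 3^(m - 1) + 3·5^m.
Then a_{m+1} = 3·a_m + 6·5^m = 3·(3^(m - 1) + 3·5^m) + 6·5^m = 3^m + 3·5^(m + 1) = 3^((m+1) - 1) + 3·5^(m+1),
which is the claimed formula at N = m+1.
By the principle of mathematical induction, the result holds for all N ≥ 1.

a_N = 3^(N - 1) + 3·5^N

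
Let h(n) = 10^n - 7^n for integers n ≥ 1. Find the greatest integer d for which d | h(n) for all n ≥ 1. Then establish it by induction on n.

Computing the first values: h(1) = 3 and h(2) = 51; gcd(3, 51) = 3, so d ≤ 3.
We prove 3 | 10^n - 7^n for all n ≥ 1 by induction on n.
When n = 1: h(1) = 3 = 3·(1), so 3 | h(1).
For the inductive step, assume it holds for an arbitrary m ≥ 1, i.e. 3 | h(m). Then
10^{m+1} − 7^{m+1} = 10·10^m − 7·7^m = 10·(10^m − 7^m) + (3)·7^m. The first term is divisible by 3 by the inductive hypothesis, and the second term (3)·7^m is divisible by 3 since 3 | 3. Hence 3 | h(m+1).
By the principle of mathematical induction, the result holds for all n ≥ 1.
Therefore the largest such d is 3.

d = 3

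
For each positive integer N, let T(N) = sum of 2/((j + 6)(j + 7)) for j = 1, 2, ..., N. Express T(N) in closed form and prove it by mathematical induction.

We claim T(N) = 2N/(7(N + 7)) for all N ≥ 1.
When N = 1: T(1) = 1/28, and the closed form gives 1/28. They agree.
For the inductive step, assume it holds for an arbitrary j ≥ 1, so T(j) = 2j/(7(j + 7)).
Then T(j+1) = T(j) + (2/((j + 7)(j + 8))) = (2j/(7(j + 7))) + (2/((j + 7)(j + 8))).
Simplifying, T(j+1) = 2(j + 1)/(7(j + 8)) = 2(j+1)/(7((j+1) + 7)),
which is the closed form with N = j+1.
This completes the induction.

T(N) = 2N/(7(N + 7))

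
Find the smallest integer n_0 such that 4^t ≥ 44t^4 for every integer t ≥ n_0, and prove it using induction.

At t = 9: 262144 < 288684, so the inequality fails and n_0 ≥ 10. We prove 4^t ≥ 44t^4 for all t ≥ 10.
Base step (t = 10): 4^t = 1048576 and 44t^4 = 440000, so 1048576 ≥ 440000.
For the inductive step, assume it holds for an arbitrary m ≥ 10, so 4^m ≥ 44m^4.
Then 4^(m + 1) = 4·(4^m) ≥ 4·(44m^4).
Also, for m ≥ 10 we have 4·(44m^4) ≥ 44(m+1)^4, since 4 ≥ (1 + 1/m)^4 for all m ≥ 10.
Combining, 4^(m + 1) ≥ 44(m+1)^4.
By the principle of mathematical induction, the result holds for all t ≥ 10.
Hence the smallest such n_0 is 10.

n_0 = 10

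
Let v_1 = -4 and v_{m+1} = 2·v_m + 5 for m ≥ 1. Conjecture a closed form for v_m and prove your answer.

Computing the first terms: v_1 = -4, v_2 = -3, v_3 = -1. This suggests v_m = 2^(m - 1) - 5.
Base step (m = 1): the formula gives -4 = -4 = v_1.
Suppose the result is true for m = p, so v_p = 2^(p - 1) - 5.
Then v_{p+1} = 2·v_p + 5 = 2·(2^(p - 1) - 5) + 5 = 2^p - 5 = 2^((p+1) - 1) - 5,
which is the claimed formula at m = p+1.
By the principle of mathematical induction, the result holds for all m ≥ 1.

v_m = 2^(m - 1) - 5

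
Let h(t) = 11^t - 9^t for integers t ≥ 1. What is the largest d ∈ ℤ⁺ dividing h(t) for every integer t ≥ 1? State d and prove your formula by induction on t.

d = 2

Computing the first values: h(1) = 2 and h(2) = 40; gcd(2, 40) = 2, so d ≤ 2.
We prove 2 | 11^t - 9^t for all t ≥ 1 by induction on t.
When t = 1: h(1) = 2 = 2·(1), so 2 | h(1).
For the inductive step, assume it holds for an arbitrary r ≥ 1, i.e. 2 | h(r). Then
11^{r+1} − 9^{r+1} = 11·11^r − 9·9^r = 11·(11^r − 9^r) + (2)·9^r. The first term is divisible by 2 by the inductive hypothesis, and the second term (2)·9^r is divisible by 2 since 2 | 2. Hence 2 | h(r+1).
Hence, by induction on t, the claim holds for every t ≥ 1.
Therefore the largest such d is 2.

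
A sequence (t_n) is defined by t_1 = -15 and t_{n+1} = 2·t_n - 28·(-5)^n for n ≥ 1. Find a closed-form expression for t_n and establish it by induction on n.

Computing the first terms: t_1 = -15, t_2 = 110, t_3 = -480. This suggests t_n = 4(-5)^n + 5·2^(n - 1).
For the base case n = 1: the formula gives -15 = -15 = t_1.
Inductive step: suppose the statement holds for some p ≥ 1, so t_p = 4(-5)^p + 5·2^(p - 1).
Then t_{p+1} = 2·t_p - 28·(-5)^p = 2·(4(-5)^p + 5·2^(p - 1)) - 28·(-5)^p = 4(-5)^(p + 1) + 5·2^p = 4(-5)^(p+1) + 5·2^((p+1) - 1),
which is the claimed formula at n = p+1.
By the principle of mathematical induction, the result holds for all n ≥ 1.

t_n = 4(-5)^n + 5·2^(n - 1)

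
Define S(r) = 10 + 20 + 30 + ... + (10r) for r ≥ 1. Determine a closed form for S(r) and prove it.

We claim S(r) = 5r(r + 1) for all r ≥ 1.
For the base case r = 1: S(1) = 10, and the closed form gives 10. They agree.
Suppose the result is true for r = k, so S(k) = 5k(k + 1).
Then S(k+1) = S(k) + (10k + 10) = (5k(k + 1)) + (10k + 10).
Simplifying, S(k+1) = 5(k + 1)(k + 2) = 5(k+1)((k+1) + 1),
which is the closed form with r = k+1.
By the principle of mathematical induction, the result holds for all r ≥ 1.

S(r) = 5r(r + 1)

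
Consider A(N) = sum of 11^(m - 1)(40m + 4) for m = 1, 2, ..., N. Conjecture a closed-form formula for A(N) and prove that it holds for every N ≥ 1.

We claim A(N) = 4·11^N·N for all N ≥ 1.
Base case (N = 1): A(1) = 44, and the closed form gives 44. They agree.
Inductive step: assume the claim holds for N = m, so A(m) = 4·11^m·m.
Then A(m+1) = A(m) + (11^m(40m + 44)) = (4·11^m·m) + (11^m(40m + 44)).
Simplifying, A(m+1) = 44·11^m(m + 1) = 4·11^(m+1)·(m+1),
which is the closed form with N = m+1.
This completes the induction.

A(N) = 4·11^N·N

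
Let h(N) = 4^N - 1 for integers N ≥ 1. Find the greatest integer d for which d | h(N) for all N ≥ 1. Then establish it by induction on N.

d = 3

Computing the first values: h(1) = 3 and h(2) = 15; gcd(3, 15) = 3, so d ≤ 3.
We prove 3 | 4^N - 1 for all N ≥ 1 by induction on N.
Base case (N = 1): h(1) = 3 = 3·(1), so 3 | h(1).
For the inductive step, assume it holds for an arbitrary p ≥ 1, i.e. 3 | h(p). Then
4^{p+1} − 1^{p+1} = 4·4^p − 1·1^p = 4·(4^p − 1^p) + (3)·1^p. The first term is divisible by 3 by the inductive hypothesis, and the second term (3)·1^p is divisible by 3 since 3 | 3. Hence 3 | h(p+1).
By the principle of mathematical induction, the result holds for all N ≥ 1.
Therefore the largest such d is 3.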